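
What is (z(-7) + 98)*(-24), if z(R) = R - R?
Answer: -2352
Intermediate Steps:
z(R) = 0
(z(-7) + 98)*(-24) = (0 + 98)*(-24) = 98*(-24) = -2352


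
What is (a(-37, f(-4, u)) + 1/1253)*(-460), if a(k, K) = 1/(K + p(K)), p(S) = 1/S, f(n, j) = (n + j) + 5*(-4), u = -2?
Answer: 14674460/848281 ≈ 17.299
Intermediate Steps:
f(n, j) = -20 + j + n (f(n, j) = (j + n) - 20 = -20 + j + n)
a(k, K) = 1/(K + 1/K)
(a(-37, f(-4, u)) + 1/1253)*(-460) = ((-20 - 2 - 4)/(1 + (-20 - 2 - 4)²) + 1/1253)*(-460) = (-26/(1 + (-26)²) + 1/1253)*(-460) = (-26/(1 + 676) + 1/1253)*(-460) = (-26/677 + 1/1253)*(-460) = -31901/848281*(-460) = 14674460/848281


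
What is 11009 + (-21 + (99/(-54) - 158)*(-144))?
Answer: 34004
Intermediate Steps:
11009 + (-21 + (99/(-54) - 158)*(-144)) = 11009 + (-21 + (99*(-1/54) - 158)*(-144)) = 11009 + (-21 + (-11/6 - 158)*(-144)) = 11009 + (-21 - 959/6*(-144)) = 11009 + (-21 + 23016) = 11009 + 22995 = 34004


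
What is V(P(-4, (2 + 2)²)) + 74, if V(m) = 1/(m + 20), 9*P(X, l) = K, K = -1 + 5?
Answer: 13625/184 ≈ 74.049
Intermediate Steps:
K = 4
P(X, l) = 4/9 (P(X, l) = (⅑)*4 = 4/9)
V(m) = 1/(20 + m)
V(P(-4, (2 + 2)²)) + 74 = 1/(20 + 4/9) + 74 = 1/(184/9) + 74 = 9/184 + 74 = 13625/184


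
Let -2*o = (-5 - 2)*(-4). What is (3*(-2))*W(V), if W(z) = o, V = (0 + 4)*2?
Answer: 84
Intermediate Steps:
V = 8 (V = 4*2 = 8)
o = -14 (o = -(-5 - 2)*(-4)/2 = -(-7)*(-4)/2 = -½*28 = -14)
W(z) = -14
(3*(-2))*W(V) = (3*(-2))*(-14) = -6*(-14) = 84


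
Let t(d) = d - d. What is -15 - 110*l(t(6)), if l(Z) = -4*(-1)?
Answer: -455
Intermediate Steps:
t(d) = 0
l(Z) = 4
-15 - 110*l(t(6)) = -15 - 110*4 = -15 - 440 = -455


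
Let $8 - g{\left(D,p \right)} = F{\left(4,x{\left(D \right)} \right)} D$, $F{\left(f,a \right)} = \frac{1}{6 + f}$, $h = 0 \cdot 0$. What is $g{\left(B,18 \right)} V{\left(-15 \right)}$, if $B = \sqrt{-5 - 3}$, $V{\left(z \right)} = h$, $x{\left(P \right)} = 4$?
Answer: $0$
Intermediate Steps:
$h = 0$
$V{\left(z \right)} = 0$
$B = 2 i \sqrt{2}$ ($B = \sqrt{-8} = 2 i \sqrt{2} \approx 2.8284 i$)
$g{\left(D,p \right)} = 8 - \frac{D}{10}$ ($g{\left(D,p \right)} = 8 - \frac{D}{6 + 4} = 8 - \frac{D}{10}$)
$g{\left(B,18 \right)} V{\left(-15 \right)} = \left(8 - \frac{2 i \sqrt{2}}{10}\right) 0 = \left(8 - \frac{i \sqrt{2}}{5}\right) 0 = 0$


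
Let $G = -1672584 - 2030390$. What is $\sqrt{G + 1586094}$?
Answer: $4 i \sqrt{132305} \approx 1454.9 i$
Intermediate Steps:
$G = -3702974$
$\sqrt{G + 1586094} = \sqrt{-3702974 + 1586094} = \sqrt{-2116880} = 4 i \sqrt{132305}$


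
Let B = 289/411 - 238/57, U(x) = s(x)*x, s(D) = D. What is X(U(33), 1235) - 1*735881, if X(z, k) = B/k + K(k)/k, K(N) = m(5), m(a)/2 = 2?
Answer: -545916998938/741855 ≈ -7.3588e+5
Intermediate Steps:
m(a) = 4 (m(a) = 2*2 = 4)
K(N) = 4
U(x) = x² (U(x) = x*x = x²)
B = -27115/7809 (B = 289*(1/411) - 238*1/57 = 289/411 - 238/57 = -27115/7809 ≈ -3.4723)
X(z, k) = 4121/(7809*k) (X(z, k) = -27115/(7809*k) + 4/k = 4121/(7809*k))
X(U(33), 1235) - 1*735881 = (4121/7809)/1235 - 1*735881 = (4121/7809)*(1/1235) - 735881 = 317/741855 - 735881 = -545916998938/741855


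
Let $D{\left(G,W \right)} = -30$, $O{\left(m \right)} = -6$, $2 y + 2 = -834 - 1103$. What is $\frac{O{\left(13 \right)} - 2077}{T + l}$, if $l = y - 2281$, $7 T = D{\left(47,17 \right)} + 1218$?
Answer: $\frac{29162}{43131} \approx 0.67613$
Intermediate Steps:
$y = - \frac{1939}{2}$ ($y = -1 + \frac{-834 - 1103}{2} = -1 + \frac{1}{2} \left(-1937\right) = -1 - \frac{1937}{2} = - \frac{1939}{2} \approx -969.5$)
$T = \frac{1188}{7}$ ($T = \frac{-30 + 1218}{7} = \frac{1}{7} \cdot 1188 = \frac{1188}{7} \approx 169.71$)
$l = - \frac{6501}{2}$ ($l = - \frac{1939}{2} - 2281 = - \frac{6501}{2} \approx -3250.5$)
$\frac{O{\left(13 \right)} - 2077}{T + l} = \frac{-6 - 2077}{\frac{1188}{7} - \frac{6501}{2}} = - \frac{2083}{- \frac{43131}{14}} = \left(-2083\right) \left(- \frac{14}{43131}\right) = \frac{29162}{43131}$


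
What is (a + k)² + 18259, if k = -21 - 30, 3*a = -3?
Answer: 20963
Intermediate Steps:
a = -1 (a = (⅓)*(-3) = -1)
k = -51
(a + k)² + 18259 = (-1 - 51)² + 18259 = (-52)² + 18259 = 2704 + 18259 = 20963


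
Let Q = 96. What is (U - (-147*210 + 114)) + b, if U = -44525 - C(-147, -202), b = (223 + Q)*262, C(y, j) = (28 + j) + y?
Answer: 70130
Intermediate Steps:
C(y, j) = 28 + j + y
b = 83578 (b = (223 + 96)*262 = 319*262 = 83578)
U = -44204 (U = -44525 - (28 - 202 - 147) = -44525 - 1*(-321) = -44525 + 321 = -44204)
(U - (-147*210 + 114)) + b = (-44204 - (-147*210 + 114)) + 83578 = (-44204 - (-30870 + 114)) + 83578 = (-44204 - 1*(-30756)) + 83578 = (-44204 + 30756) + 83578 = -13448 + 83578 = 70130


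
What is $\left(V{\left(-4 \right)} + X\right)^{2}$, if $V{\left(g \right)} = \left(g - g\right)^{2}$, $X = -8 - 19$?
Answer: $729$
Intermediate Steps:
$X = -27$
$V{\left(g \right)} = 0$ ($V{\left(g \right)} = 0^{2} = 0$)
$\left(V{\left(-4 \right)} + X\right)^{2} = \left(0 - 27\right)^{2} = \left(-27\right)^{2} = 729$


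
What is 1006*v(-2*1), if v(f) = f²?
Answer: 4024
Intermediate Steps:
1006*v(-2*1) = 1006*(-2*1)² = 1006*(-2)² = 1006*4 = 4024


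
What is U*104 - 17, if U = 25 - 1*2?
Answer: 2375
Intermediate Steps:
U = 23 (U = 25 - 2 = 23)
U*104 - 17 = 23*104 - 17 = 2392 - 17 = 2375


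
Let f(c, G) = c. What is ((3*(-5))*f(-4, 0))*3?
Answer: 180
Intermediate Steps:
((3*(-5))*f(-4, 0))*3 = ((3*(-5))*(-4))*3 = -15*(-4)*3 = 60*3 = 180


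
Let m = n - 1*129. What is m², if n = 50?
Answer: 6241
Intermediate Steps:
m = -79 (m = 50 - 1*129 = 50 - 129 = -79)
m² = (-79)² = 6241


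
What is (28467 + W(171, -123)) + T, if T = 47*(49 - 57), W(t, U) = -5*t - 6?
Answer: 27230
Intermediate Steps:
W(t, U) = -6 - 5*t
T = -376 (T = 47*(-8) = -376)
(28467 + W(171, -123)) + T = (28467 + (-6 - 5*171)) - 376 = (28467 + (-6 - 855)) - 376 = (28467 - 861) - 376 = 27606 - 376 = 27230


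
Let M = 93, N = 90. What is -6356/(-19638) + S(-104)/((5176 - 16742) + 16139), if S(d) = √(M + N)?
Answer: 3178/9819 + √183/4573 ≈ 0.32662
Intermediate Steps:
S(d) = √183 (S(d) = √(93 + 90) = √183)
-6356/(-19638) + S(-104)/((5176 - 16742) + 16139) = -6356/(-19638) + √183/((5176 - 16742) + 16139) = -6356*(-1/19638) + √183/(-11566 + 16139) = 3178/9819 + √183/4573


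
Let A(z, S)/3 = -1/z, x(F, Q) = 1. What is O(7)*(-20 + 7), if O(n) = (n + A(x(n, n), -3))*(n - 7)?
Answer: 0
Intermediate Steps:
A(z, S) = -3/z (A(z, S) = 3*(-1/z) = -3/z)
O(n) = (-7 + n)*(-3 + n) (O(n) = (n - 3/1)*(n - 7) = (n - 3*1)*(-7 + n) = (n - 3)*(-7 + n) = (-3 + n)*(-7 + n) = (-7 + n)*(-3 + n))
O(7)*(-20 + 7) = (21 + 7² - 10*7)*(-20 + 7) = (21 + 49 - 70)*(-13) = 0*(-13) = 0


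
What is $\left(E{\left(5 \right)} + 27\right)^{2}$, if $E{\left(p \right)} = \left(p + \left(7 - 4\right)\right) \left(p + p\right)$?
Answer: $11449$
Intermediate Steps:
$E{\left(p \right)} = 2 p \left(3 + p\right)$ ($E{\left(p \right)} = \left(p + \left(7 - 4\right)\right) 2 p = \left(p + 3\right) 2 p = \left(3 + p\right) 2 p = 2 p \left(3 + p\right)$)
$\left(E{\left(5 \right)} + 27\right)^{2} = \left(2 \cdot 5 \left(3 + 5\right) + 27\right)^{2} = \left(2 \cdot 5 \cdot 8 + 27\right)^{2} = \left(80 + 27\right)^{2} = 107^{2} = 11449$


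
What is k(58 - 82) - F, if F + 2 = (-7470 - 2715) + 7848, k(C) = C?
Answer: 2315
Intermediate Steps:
F = -2339 (F = -2 + ((-7470 - 2715) + 7848) = -2 + (-10185 + 7848) = -2 - 2337 = -2339)
k(58 - 82) - F = (58 - 82) - 1*(-2339) = -24 + 2339 = 2315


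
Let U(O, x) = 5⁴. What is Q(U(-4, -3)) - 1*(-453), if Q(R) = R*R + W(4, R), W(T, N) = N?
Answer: 391703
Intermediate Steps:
U(O, x) = 625
Q(R) = R + R² (Q(R) = R*R + R = R² + R = R + R²)
Q(U(-4, -3)) - 1*(-453) = 625*(1 + 625) - 1*(-453) = 625*626 + 453 = 391250 + 453 = 391703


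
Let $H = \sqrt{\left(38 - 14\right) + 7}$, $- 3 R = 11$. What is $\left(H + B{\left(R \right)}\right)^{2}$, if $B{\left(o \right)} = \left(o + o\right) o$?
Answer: $\frac{61075}{81} + \frac{484 \sqrt{31}}{9} \approx 1053.4$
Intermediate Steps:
$R = - \frac{11}{3}$ ($R = \left(- \frac{1}{3}\right) 11 = - \frac{11}{3} \approx -3.6667$)
$H = \sqrt{31}$ ($H = \sqrt{\left(38 - 14\right) + 7} = \sqrt{24 + 7} = \sqrt{31} \approx 5.5678$)
$B{\left(o \right)} = 2 o^{2}$ ($B{\left(o \right)} = 2 o o = 2 o^{2}$)
$\left(H + B{\left(R \right)}\right)^{2} = \left(\sqrt{31} + 2 \left(- \frac{11}{3}\right)^{2}\right)^{2} = \left(\sqrt{31} + 2 \cdot \frac{121}{9}\right)^{2} = \left(\sqrt{31} + \frac{242}{9}\right)^{2} = \left(\frac{242}{9} + \sqrt{31}\right)^{2}$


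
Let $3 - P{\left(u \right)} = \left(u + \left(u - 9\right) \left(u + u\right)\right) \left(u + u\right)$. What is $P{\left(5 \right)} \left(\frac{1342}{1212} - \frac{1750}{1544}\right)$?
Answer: $- \frac{2160007}{233916} \approx -9.2341$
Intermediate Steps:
$P{\left(u \right)} = 3 - 2 u \left(u + 2 u \left(-9 + u\right)\right)$ ($P{\left(u \right)} = 3 - \left(u + \left(u - 9\right) \left(u + u\right)\right) \left(u + u\right) = 3 - \left(u + \left(-9 + u\right) 2 u\right) 2 u = 3 - \left(u + 2 u \left(-9 + u\right)\right) 2 u = 3 - 2 u \left(u + 2 u \left(-9 + u\right)\right)$)
$P{\left(5 \right)} \left(\frac{1342}{1212} - \frac{1750}{1544}\right) = \left(3 - 4 \cdot 5^{3} + 34 \cdot 5^{2}\right) \left(\frac{1342}{1212} - \frac{1750}{1544}\right) = \left(3 - 500 + 34 \cdot 25\right) \left(1342 \cdot \frac{1}{1212} - \frac{875}{772}\right) = \left(3 - 500 + 850\right) \left(\frac{671}{606} - \frac{875}{772}\right) = 353 \left(- \frac{6119}{233916}\right) = - \frac{2160007}{233916}$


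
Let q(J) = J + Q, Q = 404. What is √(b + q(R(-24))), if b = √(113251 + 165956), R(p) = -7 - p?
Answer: √(421 + 27*√383) ≈ 30.812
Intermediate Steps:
q(J) = 404 + J (q(J) = J + 404 = 404 + J)
b = 27*√383 (b = √279207 = 27*√383 ≈ 528.40)
√(b + q(R(-24))) = √(27*√383 + (404 + (-7 - 1*(-24)))) = √(27*√383 + (404 + (-7 + 24))) = √(27*√383 + (404 + 17)) = √(27*√383 + 421) = √(421 + 27*√383)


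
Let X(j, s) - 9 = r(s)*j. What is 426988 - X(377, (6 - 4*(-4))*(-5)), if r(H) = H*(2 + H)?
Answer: -4051781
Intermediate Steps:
X(j, s) = 9 + j*s*(2 + s) (X(j, s) = 9 + (s*(2 + s))*j = 9 + j*s*(2 + s))
426988 - X(377, (6 - 4*(-4))*(-5)) = 426988 - (9 + 377*((6 - 4*(-4))*(-5))*(2 + (6 - 4*(-4))*(-5))) = 426988 - (9 + 377*((6 + 16)*(-5))*(2 + (6 + 16)*(-5))) = 426988 - (9 + 377*(22*(-5))*(2 + 22*(-5))) = 426988 - (9 + 377*(-110)*(2 - 110)) = 426988 - (9 + 377*(-110)*(-108)) = 426988 - (9 + 4478760) = 426988 - 1*4478769 = 426988 - 4478769 = -4051781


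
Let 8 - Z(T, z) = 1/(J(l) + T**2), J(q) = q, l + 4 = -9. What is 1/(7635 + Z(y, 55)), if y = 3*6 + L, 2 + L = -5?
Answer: 108/825443 ≈ 0.00013084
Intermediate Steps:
L = -7 (L = -2 - 5 = -7)
y = 11 (y = 3*6 - 7 = 18 - 7 = 11)
l = -13 (l = -4 - 9 = -13)
Z(T, z) = 8 - 1/(-13 + T**2)
1/(7635 + Z(y, 55)) = 1/(7635 + (-105 + 8*11**2)/(-13 + 11**2)) = 1/(7635 + (-105 + 8*121)/(-13 + 121)) = 1/(7635 + (-105 + 968)/108) = 1/(7635 + (1/108)*863) = 1/(7635 + 863/108) = 1/(825443/108) = 108/825443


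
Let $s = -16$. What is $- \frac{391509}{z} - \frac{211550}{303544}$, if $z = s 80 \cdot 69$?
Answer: $\frac{4173171329}{1117041920} \approx 3.7359$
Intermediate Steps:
$z = -88320$ ($z = \left(-16\right) 80 \cdot 69 = \left(-1280\right) 69 = -88320$)
$- \frac{391509}{z} - \frac{211550}{303544} = - \frac{391509}{-88320} - \frac{211550}{303544} = \left(-391509\right) \left(- \frac{1}{88320}\right) - \frac{105775}{151772} = \frac{130503}{29440} - \frac{105775}{151772} = \frac{4173171329}{1117041920}$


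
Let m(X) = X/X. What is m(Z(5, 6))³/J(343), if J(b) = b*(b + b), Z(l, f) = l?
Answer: 1/235298 ≈ 4.2499e-6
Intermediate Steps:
m(X) = 1
J(b) = 2*b² (J(b) = b*(2*b) = 2*b²)
m(Z(5, 6))³/J(343) = 1³/((2*343²)) = 1/(2*117649) = 1/235298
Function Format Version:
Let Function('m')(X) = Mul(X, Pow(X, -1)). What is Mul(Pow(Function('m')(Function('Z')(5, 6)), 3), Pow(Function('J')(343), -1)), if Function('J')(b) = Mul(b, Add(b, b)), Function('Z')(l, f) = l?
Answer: Rational(1, 235298) ≈ 4.2499e-6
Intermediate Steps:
Function('m')(X) = 1
Function('J')(b) = Mul(2, Pow(b, 2)) (Function('J')(b) = Mul(b, Mul(2, b)) = Mul(2, Pow(b, 2)))
Mul(Pow(Function('m')(Function('Z')(5, 6)), 3), Pow(Function('J')(343), -1)) = Mul(Pow(1, 3), Pow(Mul(2, Pow(343, 2)), -1)) = Mul(1, Pow(Mul(2, 117649), -1)) = Mul(1, Pow(235298, -1)) = Mul(1, Rational(1, 235298)) = Rational(1, 235298)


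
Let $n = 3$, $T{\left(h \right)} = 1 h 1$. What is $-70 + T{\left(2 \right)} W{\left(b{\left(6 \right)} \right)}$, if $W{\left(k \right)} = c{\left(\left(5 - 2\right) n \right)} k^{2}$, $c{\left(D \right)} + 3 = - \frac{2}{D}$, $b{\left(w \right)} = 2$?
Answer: $- \frac{862}{9} \approx -95.778$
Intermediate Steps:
$T{\left(h \right)} = h$ ($T{\left(h \right)} = h 1 = h$)
$c{\left(D \right)} = -3 - \frac{2}{D}$
$W{\left(k \right)} = - \frac{29 k^{2}}{9}$ ($W{\left(k \right)} = \left(-3 - \frac{2}{\left(5 - 2\right) 3}\right) k^{2} = \left(-3 - \frac{2}{3 \cdot 3}\right) k^{2} = \left(-3 - \frac{2}{9}\right) k^{2} = - \frac{29 k^{2}}{9}$)
$-70 + T{\left(2 \right)} W{\left(b{\left(6 \right)} \right)} = -70 + 2 \left(- \frac{29 \cdot 2^{2}}{9}\right) = -70 + 2 \left(\left(- \frac{29}{9}\right) 4\right) = -70 + 2 \left(- \frac{116}{9}\right) = -70 - \frac{232}{9} = - \frac{862}{9}$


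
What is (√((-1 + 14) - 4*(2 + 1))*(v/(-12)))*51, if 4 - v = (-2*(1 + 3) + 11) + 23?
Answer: 187/2 ≈ 93.500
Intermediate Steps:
v = -22 (v = 4 - ((-2*(1 + 3) + 11) + 23) = 4 - ((-2*4 + 11) + 23) = 4 - ((-8 + 11) + 23) = 4 - (3 + 23) = 4 - 1*26 = 4 - 26 = -22)
(√((-1 + 14) - 4*(2 + 1))*(v/(-12)))*51 = (√((-1 + 14) - 4*(2 + 1))*(-22/(-12)))*51 = (√(13 - 4*3)*(-22*(-1/12)))*51 = (√(13 - 12)*(11/6))*51 = (√1*(11/6))*51 = (1*(11/6))*51 = (11/6)*51 = 187/2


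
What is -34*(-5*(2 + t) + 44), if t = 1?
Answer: -986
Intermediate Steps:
-34*(-5*(2 + t) + 44) = -34*(-5*(2 + 1) + 44) = -34*(-5*3 + 44) = -34*(-15 + 44) = -34*29 = -986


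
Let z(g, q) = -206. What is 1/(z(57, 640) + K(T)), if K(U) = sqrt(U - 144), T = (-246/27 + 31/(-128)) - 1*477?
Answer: -237312/49612439 - 24*I*sqrt(1452334)/49612439 ≈ -0.0047833 - 0.00058298*I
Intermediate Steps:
T = -560279/1152 (T = (-246*1/27 + 31*(-1/128)) - 477 = (-82/9 - 31/128) - 477 = -10775/1152 - 477 = -560279/1152 ≈ -486.35)
K(U) = sqrt(-144 + U)
1/(z(57, 640) + K(T)) = 1/(-206 + sqrt(-144 - 560279/1152)) = 1/(-206 + sqrt(-726167/1152)) = 1/(-206 + I*sqrt(1452334)/48)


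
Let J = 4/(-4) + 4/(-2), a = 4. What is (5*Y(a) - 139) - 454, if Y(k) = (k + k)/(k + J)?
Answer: -553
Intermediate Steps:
J = -3 (J = 4*(-1/4) + 4*(-1/2) = -1 - 2 = -3)
Y(k) = 2*k/(-3 + k) (Y(k) = (k + k)/(k - 3) = (2*k)/(-3 + k) = 2*k/(-3 + k))
(5*Y(a) - 139) - 454 = (5*(2*4/(-3 + 4)) - 139) - 454 = (5*(2*4/1) - 139) - 454 = (5*(2*4*1) - 139) - 454 = (5*8 - 139) - 454 = (40 - 139) - 454 = -99 - 454 = -553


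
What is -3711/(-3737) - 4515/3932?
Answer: -2280903/14693884 ≈ -0.15523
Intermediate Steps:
-3711/(-3737) - 4515/3932 = -3711*(-1/3737) - 4515*1/3932 = 3711/3737 - 4515/3932 = -2280903/14693884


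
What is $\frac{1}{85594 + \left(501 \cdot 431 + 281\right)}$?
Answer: $\frac{1}{301806} \approx 3.3134 \cdot 10^{-6}$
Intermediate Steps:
$\frac{1}{85594 + \left(501 \cdot 431 + 281\right)} = \frac{1}{85594 + \left(215931 + 281\right)} = \frac{1}{85594 + 216212} = \frac{1}{301806}$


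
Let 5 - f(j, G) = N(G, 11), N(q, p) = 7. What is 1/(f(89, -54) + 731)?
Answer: 1/729 ≈ 0.0013717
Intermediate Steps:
f(j, G) = -2 (f(j, G) = 5 - 1*7 = 5 - 7 = -2)
1/(f(89, -54) + 731) = 1/(-2 + 731) = 1/729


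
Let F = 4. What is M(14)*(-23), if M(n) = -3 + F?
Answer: -23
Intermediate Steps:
M(n) = 1 (M(n) = -3 + 4 = 1)
M(14)*(-23) = 1*(-23) = -23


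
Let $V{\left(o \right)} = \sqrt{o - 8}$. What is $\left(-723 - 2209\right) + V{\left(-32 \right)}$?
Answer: $-2932 + 2 i \sqrt{10} \approx -2932.0 + 6.3246 i$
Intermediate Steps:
$V{\left(o \right)} = \sqrt{-8 + o}$
$\left(-723 - 2209\right) + V{\left(-32 \right)} = \left(-723 - 2209\right) + \sqrt{-8 - 32} = -2932 + \sqrt{-40} = -2932 + 2 i \sqrt{10}$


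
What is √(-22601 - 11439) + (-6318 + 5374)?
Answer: -944 + 2*I*√8510 ≈ -944.0 + 184.5*I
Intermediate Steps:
√(-22601 - 11439) + (-6318 + 5374) = √(-34040) - 944 = 2*I*√8510 - 944 = -944 + 2*I*√8510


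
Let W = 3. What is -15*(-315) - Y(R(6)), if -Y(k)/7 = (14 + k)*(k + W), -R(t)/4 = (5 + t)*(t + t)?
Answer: 1893675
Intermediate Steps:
R(t) = -8*t*(5 + t) (R(t) = -4*(5 + t)*(t + t) = -4*(5 + t)*2*t = -8*t*(5 + t))
Y(k) = -7*(3 + k)*(14 + k) (Y(k) = -7*(14 + k)*(k + 3) = -7*(14 + k)*(3 + k) = -7*(3 + k)*(14 + k))
-15*(-315) - Y(R(6)) = -15*(-315) - (-294 - (-952)*6*(5 + 6) - 7*2304*(5 + 6)²) = 4725 - (-294 - (-952)*6*11 - 7*(-8*6*11)²) = 4725 - (-294 - 119*(-528) - 7*(-528)²) = 4725 - (-294 + 62832 - 7*278784) = 4725 - (-294 + 62832 - 1951488) = 4725 - 1*(-1888950) = 4725 + 1888950 = 1893675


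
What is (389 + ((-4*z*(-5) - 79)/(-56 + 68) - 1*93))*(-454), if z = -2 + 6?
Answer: -806531/6 ≈ -1.3442e+5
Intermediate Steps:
z = 4
(389 + ((-4*z*(-5) - 79)/(-56 + 68) - 1*93))*(-454) = (389 + ((-4*4*(-5) - 79)/(-56 + 68) - 1*93))*(-454) = (389 + ((-16*(-5) - 79)/12 - 93))*(-454) = (389 + ((80 - 79)*(1/12) - 93))*(-454) = (389 + (1*(1/12) - 93))*(-454) = (389 + (1/12 - 93))*(-454) = (389 - 1115/12)*(-454) = (3553/12)*(-454) = -806531/6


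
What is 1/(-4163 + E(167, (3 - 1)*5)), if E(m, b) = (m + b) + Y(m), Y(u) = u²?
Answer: 1/23903 ≈ 4.1836e-5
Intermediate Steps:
E(m, b) = b + m + m² (E(m, b) = (m + b) + m² = (b + m) + m² = b + m + m²)
1/(-4163 + E(167, (3 - 1)*5)) = 1/(-4163 + ((3 - 1)*5 + 167 + 167²)) = 1/(-4163 + (2*5 + 167 + 27889)) = 1/(-4163 + (10 + 167 + 27889)) = 1/(-4163 + 28066) = 1/23903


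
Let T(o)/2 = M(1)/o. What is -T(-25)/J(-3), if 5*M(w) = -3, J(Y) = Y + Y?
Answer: 1/125 ≈ 0.0080000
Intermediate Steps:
J(Y) = 2*Y
M(w) = -⅗ (M(w) = (⅕)*(-3) = -⅗)
T(o) = -6/(5*o) (T(o) = 2*(-3/(5*o)) = -6/(5*o))
-T(-25)/J(-3) = -(-6/5/(-25))/(2*(-3)) = -(-6/5*(-1/25))/(-6) = -6*(-1)/(125*6) = -1*(-1/125) = 1/125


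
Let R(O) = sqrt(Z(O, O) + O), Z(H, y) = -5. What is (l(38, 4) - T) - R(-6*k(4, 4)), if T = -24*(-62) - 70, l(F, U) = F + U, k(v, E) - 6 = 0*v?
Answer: -1376 - I*sqrt(41) ≈ -1376.0 - 6.4031*I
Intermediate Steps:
k(v, E) = 6 (k(v, E) = 6 + 0*v = 6 + 0 = 6)
T = 1418 (T = 1488 - 70 = 1418)
R(O) = sqrt(-5 + O)
(l(38, 4) - T) - R(-6*k(4, 4)) = ((38 + 4) - 1*1418) - sqrt(-5 - 6*6) = (42 - 1418) - sqrt(-5 - 36) = -1376 - sqrt(-41) = -1376 - I*sqrt(41)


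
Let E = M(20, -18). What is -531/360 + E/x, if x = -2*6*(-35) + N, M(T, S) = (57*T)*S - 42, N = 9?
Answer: -282597/5720 ≈ -49.405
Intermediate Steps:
M(T, S) = -42 + 57*S*T (M(T, S) = 57*S*T - 42 = -42 + 57*S*T)
E = -20562 (E = -42 + 57*(-18)*20 = -42 - 20520 = -20562)
x = 429 (x = -2*6*(-35) + 9 = -12*(-35) + 9 = 420 + 9 = 429)
-531/360 + E/x = -531/360 - 20562/429 = -531*1/360 - 20562*1/429 = -59/40 - 6854/143 = -282597/5720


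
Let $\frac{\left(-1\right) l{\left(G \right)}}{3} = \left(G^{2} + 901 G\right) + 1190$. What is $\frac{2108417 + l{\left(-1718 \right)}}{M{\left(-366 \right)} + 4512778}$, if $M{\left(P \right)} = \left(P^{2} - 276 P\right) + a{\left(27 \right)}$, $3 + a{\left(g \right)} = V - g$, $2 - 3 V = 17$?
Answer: $- \frac{300853}{678245} \approx -0.44358$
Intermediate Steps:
$V = -5$ ($V = \frac{2}{3} - \frac{17}{3} = -5$)
$l{\left(G \right)} = -3570 - 2703 G - 3 G^{2}$ ($l{\left(G \right)} = - 3 \left(\left(G^{2} + 901 G\right) + 1190\right) = - 3 \left(1190 + G^{2} + 901 G\right) = -3570 - 2703 G - 3 G^{2}$)
$a{\left(g \right)} = -8 - g$ ($a{\left(g \right)} = -3 - \left(5 + g\right) = -8 - g$)
$M{\left(P \right)} = -35 + P^{2} - 276 P$ ($M{\left(P \right)} = \left(P^{2} - 276 P\right) - 35 = -35 + P^{2} - 276 P$)
$\frac{2108417 + l{\left(-1718 \right)}}{M{\left(-366 \right)} + 4512778} = \frac{2108417 - \left(-4640184 + 8854572\right)}{\left(-35 + \left(-366\right)^{2} - -101016\right) + 4512778} = \frac{2108417 - 4214388}{\left(-35 + 133956 + 101016\right) + 4512778} = \frac{2108417 - 4214388}{234937 + 4512778} = \frac{2108417 - 4214388}{4747715} = \left(-2105971\right) \frac{1}{4747715} = - \frac{300853}{678245}$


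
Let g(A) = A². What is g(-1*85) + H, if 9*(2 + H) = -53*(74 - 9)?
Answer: 61562/9 ≈ 6840.2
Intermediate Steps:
H = -3463/9 (H = -2 + (-53*(74 - 9))/9 = -2 + (-53*65)/9 = -2 + (⅑)*(-3445) = -2 - 3445/9 = -3463/9 ≈ -384.78)
g(-1*85) + H = (-1*85)² - 3463/9 = (-85)² - 3463/9 = 7225 - 3463/9 = 61562/9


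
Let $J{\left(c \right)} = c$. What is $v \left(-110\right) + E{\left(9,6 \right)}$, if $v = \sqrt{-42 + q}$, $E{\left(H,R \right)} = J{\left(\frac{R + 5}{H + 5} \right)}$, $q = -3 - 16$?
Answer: $\frac{11}{14} - 110 i \sqrt{61} \approx 0.78571 - 859.13 i$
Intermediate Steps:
$q = -19$ ($q = -3 - 16 = -19$)
$E{\left(H,R \right)} = \frac{5 + R}{5 + H}$ ($E{\left(H,R \right)} = \frac{R + 5}{H + 5} = \frac{5 + R}{5 + H}$)
$v = i \sqrt{61}$ ($v = \sqrt{-42 - 19} = \sqrt{-61} = i \sqrt{61} \approx 7.8102 i$)
$v \left(-110\right) + E{\left(9,6 \right)} = i \sqrt{61} \left(-110\right) + \frac{5 + 6}{5 + 9} = - 110 i \sqrt{61} + \frac{1}{14} \cdot 11 = - 110 i \sqrt{61} + \frac{11}{14} = \frac{11}{14} - 110 i \sqrt{61}$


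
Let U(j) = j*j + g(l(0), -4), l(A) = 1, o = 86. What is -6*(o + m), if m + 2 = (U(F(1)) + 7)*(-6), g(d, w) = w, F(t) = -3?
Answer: -72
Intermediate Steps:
U(j) = -4 + j**2 (U(j) = j*j - 4 = j**2 - 4 = -4 + j**2)
m = -74 (m = -2 + ((-4 + (-3)**2) + 7)*(-6) = -2 + ((-4 + 9) + 7)*(-6) = -2 + (5 + 7)*(-6) = -2 + 12*(-6) = -2 - 72 = -74)
-6*(o + m) = -6*(86 - 74) = -6*12 = -72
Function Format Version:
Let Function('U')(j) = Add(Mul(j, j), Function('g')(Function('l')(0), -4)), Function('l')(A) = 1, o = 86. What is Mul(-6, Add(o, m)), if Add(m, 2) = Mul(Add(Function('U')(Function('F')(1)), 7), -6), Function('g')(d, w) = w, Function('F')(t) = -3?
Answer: -72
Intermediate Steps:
Function('U')(j) = Add(-4, Pow(j, 2)) (Function('U')(j) = Add(Mul(j, j), -4) = Add(Pow(j, 2), -4) = Add(-4, Pow(j, 2)))
m = -74 (m = Add(-2, Mul(Add(Add(-4, Pow(-3, 2)), 7), -6)) = Add(-2, Mul(Add(Add(-4, 9), 7), -6)) = Add(-2, Mul(Add(5, 7), -6)) = Add(-2, Mul(12, -6)) = Add(-2, -72) = -74)
Mul(-6, Add(o, m)) = Mul(-6, Add(86, -74)) = Mul(-6, 12) = -72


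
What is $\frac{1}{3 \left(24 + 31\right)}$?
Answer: $\frac{1}{165} \approx 0.0060606$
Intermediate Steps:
$\frac{1}{3 \left(24 + 31\right)} = \frac{1}{3 \cdot 55} = \frac{1}{165}$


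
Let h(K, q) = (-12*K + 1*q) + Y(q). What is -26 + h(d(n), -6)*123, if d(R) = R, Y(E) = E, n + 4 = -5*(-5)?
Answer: -32498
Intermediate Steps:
n = 21 (n = -4 - 5*(-5) = -4 + 25 = 21)
h(K, q) = -12*K + 2*q (h(K, q) = (-12*K + 1*q) + q = (-12*K + q) + q = (q - 12*K) + q = -12*K + 2*q)
-26 + h(d(n), -6)*123 = -26 + (-12*21 + 2*(-6))*123 = -26 + (-252 - 12)*123 = -26 - 264*123 = -26 - 32472 = -32498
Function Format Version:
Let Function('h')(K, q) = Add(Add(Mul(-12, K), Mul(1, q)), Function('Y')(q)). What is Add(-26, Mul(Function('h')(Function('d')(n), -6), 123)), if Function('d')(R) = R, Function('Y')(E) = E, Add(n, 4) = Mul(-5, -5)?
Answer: -32498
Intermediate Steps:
n = 21 (n = Add(-4, Mul(-5, -5)) = Add(-4, 25) = 21)
Function('h')(K, q) = Add(Mul(-12, K), Mul(2, q)) (Function('h')(K, q) = Add(Add(Mul(-12, K), Mul(1, q)), q) = Add(Add(Mul(-12, K), q), q) = Add(Add(q, Mul(-12, K)), q) = Add(Mul(-12, K), Mul(2, q)))
Add(-26, Mul(Function('h')(Function('d')(n), -6), 123)) = Add(-26, Mul(Add(Mul(-12, 21), Mul(2, -6)), 123)) = Add(-26, Mul(Add(-252, -12), 123)) = Add(-26, Mul(-264, 123)) = Add(-26, -32472) = -32498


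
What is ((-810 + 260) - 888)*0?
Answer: 0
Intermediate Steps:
((-810 + 260) - 888)*0 = (-550 - 888)*0 = -1438*0 = 0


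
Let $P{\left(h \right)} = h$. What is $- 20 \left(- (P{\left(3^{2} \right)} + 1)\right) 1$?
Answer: $200$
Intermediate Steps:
$- 20 \left(- (P{\left(3^{2} \right)} + 1)\right) 1 = - 20 \left(- (3^{2} + 1)\right) 1 = - 20 \left(- (9 + 1)\right) 1 = - 20 \left(\left(-1\right) 10\right) 1 = \left(-20\right) \left(-10\right) 1 = 200 \cdot 1 = 200$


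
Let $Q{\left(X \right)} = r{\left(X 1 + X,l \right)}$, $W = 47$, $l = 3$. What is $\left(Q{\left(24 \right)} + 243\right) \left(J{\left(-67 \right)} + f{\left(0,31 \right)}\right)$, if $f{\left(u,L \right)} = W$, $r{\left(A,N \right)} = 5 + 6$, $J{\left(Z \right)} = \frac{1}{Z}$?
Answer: $\frac{799592}{67} \approx 11934.0$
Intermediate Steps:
$r{\left(A,N \right)} = 11$
$Q{\left(X \right)} = 11$
$f{\left(u,L \right)} = 47$
$\left(Q{\left(24 \right)} + 243\right) \left(J{\left(-67 \right)} + f{\left(0,31 \right)}\right) = \left(11 + 243\right) \left(\frac{1}{-67} + 47\right) = 254 \left(- \frac{1}{67} + 47\right) = 254 \cdot \frac{3148}{67} = \frac{799592}{67}$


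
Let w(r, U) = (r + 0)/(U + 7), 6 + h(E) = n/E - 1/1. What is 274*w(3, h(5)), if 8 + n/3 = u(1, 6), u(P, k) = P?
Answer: -1370/7 ≈ -195.71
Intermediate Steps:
n = -21 (n = -24 + 3*1 = -24 + 3 = -21)
h(E) = -7 - 21/E (h(E) = -6 + (-21/E - 1/1) = -6 + (-21/E - 1*1) = -6 + (-21/E - 1) = -6 + (-1 - 21/E) = -7 - 21/E)
w(r, U) = r/(7 + U)
274*w(3, h(5)) = 274*(3/(7 + (-7 - 21/5))) = 274*(3/(7 - 56/5)) = 274*(3/(-21/5)) = 274*(3*(-5/21)) = 274*(-5/7) = -1370/7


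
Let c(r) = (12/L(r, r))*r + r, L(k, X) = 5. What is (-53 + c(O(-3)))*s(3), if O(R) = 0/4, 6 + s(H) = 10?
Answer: -212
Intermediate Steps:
s(H) = 4 (s(H) = -6 + 10 = 4)
O(R) = 0 (O(R) = 0*(¼) = 0)
c(r) = 17*r/5 (c(r) = (12/5)*r + r = (12*(⅕))*r + r = 12*r/5 + r = 17*r/5)
(-53 + c(O(-3)))*s(3) = (-53 + (17/5)*0)*4 = (-53 + 0)*4 = -53*4 = -212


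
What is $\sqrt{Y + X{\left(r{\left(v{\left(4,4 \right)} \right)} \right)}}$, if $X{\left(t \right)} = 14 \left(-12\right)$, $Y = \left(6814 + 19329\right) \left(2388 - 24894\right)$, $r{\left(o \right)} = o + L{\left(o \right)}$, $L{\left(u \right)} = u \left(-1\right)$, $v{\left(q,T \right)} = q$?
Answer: $i \sqrt{588374526} \approx 24256.0 i$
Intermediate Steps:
$L{\left(u \right)} = - u$
$r{\left(o \right)} = 0$ ($r{\left(o \right)} = o - o = 0$)
$Y = -588374358$ ($Y = 26143 \left(-22506\right) = -588374358$)
$X{\left(t \right)} = -168$
$\sqrt{Y + X{\left(r{\left(v{\left(4,4 \right)} \right)} \right)}} = \sqrt{-588374358 - 168} = \sqrt{-588374526} = i \sqrt{588374526}$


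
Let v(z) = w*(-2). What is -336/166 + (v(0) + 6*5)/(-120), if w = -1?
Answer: -2852/1245 ≈ -2.2908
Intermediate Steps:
v(z) = 2 (v(z) = -1*(-2) = 2)
-336/166 + (v(0) + 6*5)/(-120) = -336/166 + (2 + 6*5)/(-120) = -336*1/166 + (2 + 30)*(-1/120) = -168/83 + 32*(-1/120) = -168/83 - 4/15 = -2852/1245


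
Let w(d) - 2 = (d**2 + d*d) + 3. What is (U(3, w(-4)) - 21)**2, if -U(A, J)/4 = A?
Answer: 1089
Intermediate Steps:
w(d) = 5 + 2*d**2 (w(d) = 2 + ((d**2 + d*d) + 3) = 2 + ((d**2 + d**2) + 3) = 2 + (2*d**2 + 3) = 2 + (3 + 2*d**2) = 5 + 2*d**2)
U(A, J) = -4*A
(U(3, w(-4)) - 21)**2 = (-4*3 - 21)**2 = (-12 - 21)**2 = (-33)**2 = 1089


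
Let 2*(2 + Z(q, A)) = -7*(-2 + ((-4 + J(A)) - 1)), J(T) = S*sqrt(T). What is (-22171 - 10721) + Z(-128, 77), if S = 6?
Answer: -65739/2 - 21*sqrt(77) ≈ -33054.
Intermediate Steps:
J(T) = 6*sqrt(T)
Z(q, A) = 45/2 - 21*sqrt(A) (Z(q, A) = -2 + (-7*(-2 + ((-4 + 6*sqrt(A)) - 1)))/2 = -2 + (-7*(-2 + (-5 + 6*sqrt(A))))/2 = -2 + (-7*(-7 + 6*sqrt(A)))/2 = -2 + (49 - 42*sqrt(A))/2 = -2 + (49/2 - 21*sqrt(A)) = 45/2 - 21*sqrt(A))
(-22171 - 10721) + Z(-128, 77) = (-22171 - 10721) + (45/2 - 21*sqrt(77)) = -32892 + (45/2 - 21*sqrt(77)) = -65739/2 - 21*sqrt(77)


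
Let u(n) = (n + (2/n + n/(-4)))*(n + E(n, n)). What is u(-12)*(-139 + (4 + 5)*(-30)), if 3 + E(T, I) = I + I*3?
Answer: -472395/2 ≈ -2.3620e+5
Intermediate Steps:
E(T, I) = -3 + 4*I (E(T, I) = -3 + (I + I*3) = -3 + (I + 3*I) = -3 + 4*I)
u(n) = (-3 + 5*n)*(2/n + 3*n/4) (u(n) = (n + (2/n + n/(-4)))*(n + (-3 + 4*n)) = (n + (2/n + n*(-1/4)))*(-3 + 5*n) = (n + (2/n - n/4))*(-3 + 5*n) = (2/n + 3*n/4)*(-3 + 5*n) = (-3 + 5*n)*(2/n + 3*n/4))
u(-12)*(-139 + (4 + 5)*(-30)) = (10 - 6/(-12) - 9/4*(-12) + (15/4)*(-12)**2)*(-139 + (4 + 5)*(-30)) = (10 - 6*(-1/12) + 27 + (15/4)*144)*(-139 + 9*(-30)) = (10 + 1/2 + 27 + 540)*(-139 - 270) = (1155/2)*(-409) = -472395/2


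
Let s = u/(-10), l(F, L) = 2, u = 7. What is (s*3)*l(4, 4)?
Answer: -21/5 ≈ -4.2000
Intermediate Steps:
s = -7/10 (s = 7/(-10) = 7*(-⅒) = -7/10 ≈ -0.70000)
(s*3)*l(4, 4) = -7/10*3*2 = -21/10*2 = -21/5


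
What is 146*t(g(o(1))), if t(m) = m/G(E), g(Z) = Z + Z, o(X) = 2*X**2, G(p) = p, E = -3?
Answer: -584/3 ≈ -194.67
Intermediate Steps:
g(Z) = 2*Z
t(m) = -m/3 (t(m) = m/(-3) = m*(-1/3) = -m/3)
146*t(g(o(1))) = 146*(-2*2*1**2/3) = 146*(-2*2*1/3) = 146*(-2*2/3) = 146*(-1/3*4) = 146*(-4/3) = -584/3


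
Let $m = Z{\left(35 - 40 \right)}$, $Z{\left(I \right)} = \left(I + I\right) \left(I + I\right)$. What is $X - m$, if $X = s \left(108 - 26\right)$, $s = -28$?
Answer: $-2396$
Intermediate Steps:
$Z{\left(I \right)} = 4 I^{2}$ ($Z{\left(I \right)} = 2 I 2 I = 4 I^{2}$)
$m = 100$ ($m = 4 \left(35 - 40\right)^{2} = 4 \left(-5\right)^{2} = 4 \cdot 25 = 100$)
$X = -2296$ ($X = - 28 \left(108 - 26\right) = \left(-28\right) 82 = -2296$)
$X - m = -2296 - 100 = -2396$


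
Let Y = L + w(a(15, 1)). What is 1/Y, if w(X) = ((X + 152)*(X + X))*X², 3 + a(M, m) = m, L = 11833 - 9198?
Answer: 1/235 ≈ 0.0042553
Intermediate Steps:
L = 2635
a(M, m) = -3 + m
w(X) = 2*X³*(152 + X) (w(X) = ((152 + X)*(2*X))*X² = (2*X*(152 + X))*X² = 2*X³*(152 + X))
Y = 235 (Y = 2635 + 2*(-3 + 1)³*(152 + (-3 + 1)) = 2635 + 2*(-2)³*(152 - 2) = 2635 + 2*(-8)*150 = 2635 - 2400 = 235)
1/Y = 1/235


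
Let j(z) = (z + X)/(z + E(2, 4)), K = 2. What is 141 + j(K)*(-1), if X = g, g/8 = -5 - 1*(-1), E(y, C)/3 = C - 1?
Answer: 1581/11 ≈ 143.73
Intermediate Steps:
E(y, C) = -3 + 3*C (E(y, C) = 3*(C - 1) = 3*(-1 + C) = -3 + 3*C)
g = -32 (g = 8*(-5 - 1*(-1)) = 8*(-5 + 1) = 8*(-4) = -32)
X = -32
j(z) = (-32 + z)/(9 + z) (j(z) = (z - 32)/(z + (-3 + 3*4)) = (-32 + z)/(z + (-3 + 12)) = (-32 + z)/(z + 9) = (-32 + z)/(9 + z))
141 + j(K)*(-1) = 141 + ((-32 + 2)/(9 + 2))*(-1) = 141 + (-30/11)*(-1) = 141 + ((1/11)*(-30))*(-1) = 141 - 30/11*(-1) = 141 + 30/11 = 1581/11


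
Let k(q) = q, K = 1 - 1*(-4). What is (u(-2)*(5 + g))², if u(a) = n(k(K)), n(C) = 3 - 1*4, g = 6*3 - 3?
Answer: 400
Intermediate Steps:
K = 5 (K = 1 + 4 = 5)
g = 15 (g = 18 - 3 = 15)
n(C) = -1 (n(C) = 3 - 4 = -1)
u(a) = -1
(u(-2)*(5 + g))² = (-(5 + 15))² = (-1*20)² = (-20)² = 400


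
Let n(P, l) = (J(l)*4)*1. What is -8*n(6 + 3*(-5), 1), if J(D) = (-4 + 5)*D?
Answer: -32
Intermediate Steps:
J(D) = D (J(D) = 1*D = D)
n(P, l) = 4*l (n(P, l) = (l*4)*1 = (4*l)*1 = 4*l)
-8*n(6 + 3*(-5), 1) = -32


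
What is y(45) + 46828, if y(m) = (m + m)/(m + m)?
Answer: 46829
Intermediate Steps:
y(m) = 1 (y(m) = (2*m)/((2*m)) = (2*m)*(1/(2*m)) = 1)
y(45) + 46828 = 1 + 46828 = 46829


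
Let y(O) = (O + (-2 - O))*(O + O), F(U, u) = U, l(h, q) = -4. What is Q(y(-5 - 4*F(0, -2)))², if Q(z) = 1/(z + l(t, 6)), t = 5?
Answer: 1/256 ≈ 0.0039063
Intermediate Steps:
y(O) = -4*O
Q(z) = 1/(-4 + z) (Q(z) = 1/(z - 4) = 1/(-4 + z))
Q(y(-5 - 4*F(0, -2)))² = (1/(-4 - 4*(-5 - 4*0)))² = (1/(-4 - 4*(-5 + 0)))² = (1/(-4 - 4*(-5)))² = (1/(-4 + 20))² = (1/16)² = 1/256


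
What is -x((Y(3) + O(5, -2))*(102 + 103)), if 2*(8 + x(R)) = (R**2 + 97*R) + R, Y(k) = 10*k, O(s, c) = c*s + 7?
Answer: -31178639/2 ≈ -1.5589e+7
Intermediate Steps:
O(s, c) = 7 + c*s
x(R) = -8 + R**2/2 + 49*R (x(R) = -8 + ((R**2 + 97*R) + R)/2 = -8 + (R**2 + 98*R)/2 = -8 + (R**2/2 + 49*R) = -8 + R**2/2 + 49*R)
-x((Y(3) + O(5, -2))*(102 + 103)) = -(-8 + ((10*3 + (7 - 2*5))*(102 + 103))**2/2 + 49*((10*3 + (7 - 2*5))*(102 + 103))) = -(-8 + ((30 + (7 - 10))*205)**2/2 + 49*((30 + (7 - 10))*205)) = -(-8 + ((30 - 3)*205)**2/2 + 49*((30 - 3)*205)) = -(-8 + (27*205)**2/2 + 49*(27*205)) = -(-8 + (1/2)*5535**2 + 49*5535) = -(-8 + (1/2)*30636225 + 271215) = -(-8 + 30636225/2 + 271215) = -1*31178639/2 = -31178639/2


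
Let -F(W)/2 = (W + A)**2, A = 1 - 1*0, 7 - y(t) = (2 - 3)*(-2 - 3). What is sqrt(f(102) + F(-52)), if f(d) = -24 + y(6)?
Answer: 2*I*sqrt(1306) ≈ 72.277*I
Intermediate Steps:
y(t) = 2 (y(t) = 7 - (2 - 3)*(-2 - 3) = 7 - (-1)*(-5) = 7 - 1*5 = 7 - 5 = 2)
A = 1 (A = 1 + 0 = 1)
F(W) = -2*(1 + W)**2 (F(W) = -2*(W + 1)**2 = -2*(1 + W)**2)
f(d) = -22 (f(d) = -24 + 2 = -22)
sqrt(f(102) + F(-52)) = sqrt(-22 - 2*(1 - 52)**2) = sqrt(-22 - 2*(-51)**2) = sqrt(-22 - 2*2601) = sqrt(-22 - 5202) = sqrt(-5224) = 2*I*sqrt(1306)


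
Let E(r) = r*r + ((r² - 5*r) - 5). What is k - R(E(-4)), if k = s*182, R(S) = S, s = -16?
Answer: -2959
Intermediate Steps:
E(r) = -5 - 5*r + 2*r² (E(r) = r² + (-5 + r² - 5*r) = -5 - 5*r + 2*r²)
k = -2912 (k = -16*182 = -2912)
k - R(E(-4)) = -2912 - (-5 - 5*(-4) + 2*(-4)²) = -2912 - (-5 + 20 + 2*16) = -2912 - (-5 + 20 + 32) = -2912 - 1*47 = -2912 - 47 = -2959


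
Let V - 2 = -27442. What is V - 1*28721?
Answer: -56161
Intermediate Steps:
V = -27440 (V = 2 - 27442 = -27440)
V - 1*28721 = -27440 - 1*28721 = -27440 - 28721 = -56161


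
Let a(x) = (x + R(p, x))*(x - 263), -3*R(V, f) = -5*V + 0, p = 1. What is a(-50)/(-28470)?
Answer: -9077/17082 ≈ -0.53138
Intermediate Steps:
R(V, f) = 5*V/3 (R(V, f) = -(-5*V + 0)/3 = -(-5)*V/3 = 5*V/3)
a(x) = (-263 + x)*(5/3 + x) (a(x) = (x + (5/3)*1)*(x - 263) = (x + 5/3)*(-263 + x) = (5/3 + x)*(-263 + x) = (-263 + x)*(5/3 + x))
a(-50)/(-28470) = (-1315/3 + (-50)² - 784/3*(-50))/(-28470) = (-1315/3 + 2500 + 39200/3)*(-1/28470) = (45385/3)*(-1/28470) = -9077/17082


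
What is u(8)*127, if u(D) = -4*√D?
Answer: -1016*√2 ≈ -1436.8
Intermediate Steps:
u(8)*127 = -8*√2*127 = -1016*√2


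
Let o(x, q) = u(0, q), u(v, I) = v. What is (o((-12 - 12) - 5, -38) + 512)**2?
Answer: 262144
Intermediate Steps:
o(x, q) = 0
(o((-12 - 12) - 5, -38) + 512)**2 = (0 + 512)**2 = 512**2 = 262144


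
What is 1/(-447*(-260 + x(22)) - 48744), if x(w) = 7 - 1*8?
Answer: 1/67923 ≈ 1.4723e-5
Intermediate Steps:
x(w) = -1 (x(w) = 7 - 8 = -1)
1/(-447*(-260 + x(22)) - 48744) = 1/(-447*(-260 - 1) - 48744) = 1/(-447*(-261) - 48744) = 1/(116667 - 48744) = 1/67923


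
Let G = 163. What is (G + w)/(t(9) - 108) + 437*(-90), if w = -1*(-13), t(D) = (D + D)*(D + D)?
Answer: -1061888/27 ≈ -39329.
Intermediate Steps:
t(D) = 4*D² (t(D) = (2*D)*(2*D) = 4*D²)
w = 13
(G + w)/(t(9) - 108) + 437*(-90) = (163 + 13)/(4*9² - 108) + 437*(-90) = 176/(4*81 - 108) - 39330 = 176/(324 - 108) - 39330 = 176/216 - 39330 = 176*(1/216) - 39330 = 22/27 - 39330 = -1061888/27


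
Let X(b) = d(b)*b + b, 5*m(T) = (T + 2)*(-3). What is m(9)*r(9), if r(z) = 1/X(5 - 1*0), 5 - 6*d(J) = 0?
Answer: -18/25 ≈ -0.72000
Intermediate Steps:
d(J) = ⅚ (d(J) = ⅚ - ⅙*0 = ⅚ + 0 = ⅚)
m(T) = -6/5 - 3*T/5 (m(T) = ((T + 2)*(-3))/5 = ((2 + T)*(-3))/5 = (-6 - 3*T)/5 = -6/5 - 3*T/5)
X(b) = 11*b/6 (X(b) = 5*b/6 + b = 11*b/6)
r(z) = 6/55 (r(z) = 1/(11*(5 - 1*0)/6) = 1/(11*(5 + 0)/6) = 1/((11/6)*5) = 1/(55/6) = 6/55)
m(9)*r(9) = (-6/5 - ⅗*9)*(6/55) = (-6/5 - 27/5)*(6/55) = -33/5*6/55 = -18/25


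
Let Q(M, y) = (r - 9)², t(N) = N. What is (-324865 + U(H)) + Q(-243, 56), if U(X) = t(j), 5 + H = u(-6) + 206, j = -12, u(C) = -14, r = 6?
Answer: -324868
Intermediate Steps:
Q(M, y) = 9 (Q(M, y) = (6 - 9)² = (-3)² = 9)
H = 187 (H = -5 + (-14 + 206) = -5 + 192 = 187)
U(X) = -12
(-324865 + U(H)) + Q(-243, 56) = (-324865 - 12) + 9 = -324877 + 9 = -324868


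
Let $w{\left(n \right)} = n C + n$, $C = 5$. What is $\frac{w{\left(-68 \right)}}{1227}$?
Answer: $- \frac{136}{409} \approx -0.33252$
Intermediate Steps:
$w{\left(n \right)} = 6 n$ ($w{\left(n \right)} = n 5 + n = 5 n + n = 6 n$)
$\frac{w{\left(-68 \right)}}{1227} = \frac{6 \left(-68\right)}{1227} = \left(-408\right) \frac{1}{1227} = - \frac{136}{409}$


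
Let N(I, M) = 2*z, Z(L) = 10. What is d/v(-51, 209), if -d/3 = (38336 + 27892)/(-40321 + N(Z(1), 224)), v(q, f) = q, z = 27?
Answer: -66228/684539 ≈ -0.096748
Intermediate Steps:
N(I, M) = 54 (N(I, M) = 2*27 = 54)
d = 198684/40267 (d = -3*(38336 + 27892)/(-40321 + 54) = -198684/(-40267) = -198684*(-1)/40267 = -3*(-66228/40267) = 198684/40267 ≈ 4.9342)
d/v(-51, 209) = (198684/40267)/(-51) = (198684/40267)*(-1/51) = -66228/684539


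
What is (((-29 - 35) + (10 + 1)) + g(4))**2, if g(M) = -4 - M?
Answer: 3721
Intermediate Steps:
(((-29 - 35) + (10 + 1)) + g(4))**2 = (((-29 - 35) + (10 + 1)) + (-4 - 1*4))**2 = ((-64 + 11) + (-4 - 4))**2 = (-53 - 8)**2 = (-61)**2 = 3721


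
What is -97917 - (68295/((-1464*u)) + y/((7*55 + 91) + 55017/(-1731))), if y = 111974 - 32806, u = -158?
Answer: -1938637871969973/19762757552 ≈ -98096.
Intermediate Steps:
y = 79168
-97917 - (68295/((-1464*u)) + y/((7*55 + 91) + 55017/(-1731))) = -97917 - (68295/((-1464*(-158))) + 79168/((7*55 + 91) + 55017/(-1731))) = -97917 - (68295/231312 + 79168/((385 + 91) + 55017*(-1/1731))) = -97917 - (68295*(1/231312) + 79168/(476 - 18339/577)) = -97917 - (22765/77104 + 79168/(256313/577)) = -97917 - (22765/77104 + 79168*(577/256313)) = -97917 - (22765/77104 + 45679936/256313) = -97917 - 1*3527940750789/19762757552 = -97917 - 3527940750789/19762757552 = -1938637871969973/19762757552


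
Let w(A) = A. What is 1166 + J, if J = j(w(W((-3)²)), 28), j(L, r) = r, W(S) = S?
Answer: 1194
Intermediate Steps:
J = 28
1166 + J = 1166 + 28 = 1194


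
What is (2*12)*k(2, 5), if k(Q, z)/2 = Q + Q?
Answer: 192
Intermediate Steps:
k(Q, z) = 4*Q (k(Q, z) = 2*(Q + Q) = 2*(2*Q) = 4*Q)
(2*12)*k(2, 5) = (2*12)*(4*2) = 24*8 = 192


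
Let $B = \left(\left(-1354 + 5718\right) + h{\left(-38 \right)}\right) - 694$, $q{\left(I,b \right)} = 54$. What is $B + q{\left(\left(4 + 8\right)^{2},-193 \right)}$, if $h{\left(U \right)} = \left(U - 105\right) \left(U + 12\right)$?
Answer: $7442$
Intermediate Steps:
$h{\left(U \right)} = \left(-105 + U\right) \left(12 + U\right)$
$B = 7388$ ($B = \left(\left(-1354 + 5718\right) - \left(-2274 - 1444\right)\right) - 694 = \left(4364 + \left(-1260 + 1444 + 3534\right)\right) - 694 = \left(4364 + 3718\right) - 694 = 8082 - 694 = 7388$)
$B + q{\left(\left(4 + 8\right)^{2},-193 \right)} = 7388 + 54 = 7442$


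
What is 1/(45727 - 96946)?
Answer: -1/51219 ≈ -1.9524e-5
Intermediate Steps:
1/(45727 - 96946) = 1/(-51219) = -1/51219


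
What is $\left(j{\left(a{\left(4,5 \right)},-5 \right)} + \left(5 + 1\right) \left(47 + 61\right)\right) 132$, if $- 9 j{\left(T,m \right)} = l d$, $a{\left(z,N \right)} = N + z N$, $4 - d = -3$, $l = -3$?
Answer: $85844$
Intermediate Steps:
$d = 7$ ($d = 4 - -3 = 4 + 3 = 7$)
$a{\left(z,N \right)} = N + N z$
$j{\left(T,m \right)} = \frac{7}{3}$ ($j{\left(T,m \right)} = - \frac{\left(-3\right) 7}{9} = \left(- \frac{1}{9}\right) \left(-21\right) = \frac{7}{3}$)
$\left(j{\left(a{\left(4,5 \right)},-5 \right)} + \left(5 + 1\right) \left(47 + 61\right)\right) 132 = \left(\frac{7}{3} + \left(5 + 1\right) \left(47 + 61\right)\right) 132 = \left(\frac{7}{3} + 6 \cdot 108\right) 132 = \left(\frac{7}{3} + 648\right) 132 = \frac{1951}{3} \cdot 132 = 85844$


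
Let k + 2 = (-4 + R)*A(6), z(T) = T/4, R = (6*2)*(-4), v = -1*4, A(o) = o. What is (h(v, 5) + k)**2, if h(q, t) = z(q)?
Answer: 99225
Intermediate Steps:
v = -4
R = -48 (R = 12*(-4) = -48)
z(T) = T/4 (z(T) = T*(1/4) = T/4)
h(q, t) = q/4
k = -314 (k = -2 + (-4 - 48)*6 = -2 - 52*6 = -2 - 312 = -314)
(h(v, 5) + k)**2 = ((1/4)*(-4) - 314)**2 = (-1 - 314)**2 = (-315)**2 = 99225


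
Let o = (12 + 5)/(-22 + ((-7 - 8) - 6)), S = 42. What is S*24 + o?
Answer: 43327/43 ≈ 1007.6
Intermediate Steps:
o = -17/43 (o = 17/(-22 + (-15 - 6)) = 17/(-22 - 21) = 17/(-43) = 17*(-1/43) = -17/43 ≈ -0.39535)
S*24 + o = 42*24 - 17/43 = 1008 - 17/43 = 43327/43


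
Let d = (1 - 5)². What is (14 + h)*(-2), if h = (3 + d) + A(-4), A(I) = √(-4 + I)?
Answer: -66 - 4*I*√2 ≈ -66.0 - 5.6569*I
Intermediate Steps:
d = 16 (d = (-4)² = 16)
h = 19 + 2*I*√2 (h = (3 + 16) + √(-4 - 4) = 19 + √(-8) = 19 + 2*I*√2 ≈ 19.0 + 2.8284*I)
(14 + h)*(-2) = (14 + (19 + 2*I*√2))*(-2) = (33 + 2*I*√2)*(-2) = -66 - 4*I*√2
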